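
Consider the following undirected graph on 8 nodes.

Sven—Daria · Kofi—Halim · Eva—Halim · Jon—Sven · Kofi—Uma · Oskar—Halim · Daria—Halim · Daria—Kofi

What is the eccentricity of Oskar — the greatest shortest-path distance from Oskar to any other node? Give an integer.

Distances from Oskar: Daria:2, Eva:2, Halim:1, Jon:4, Kofi:2, Sven:3, Uma:3.
The largest is 4 (to Jon), so the eccentricity of Oskar is 4.

4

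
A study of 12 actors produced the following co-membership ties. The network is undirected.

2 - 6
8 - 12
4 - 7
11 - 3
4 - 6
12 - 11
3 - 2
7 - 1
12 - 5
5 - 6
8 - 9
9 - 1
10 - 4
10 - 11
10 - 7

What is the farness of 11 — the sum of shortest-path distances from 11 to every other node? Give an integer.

22

Distances from 11: 1:3, 2:2, 3:1, 4:2, 5:2, 6:3, 7:2, 8:2, 9:3, 10:1, 12:1.
Sum = 3 + 2 + 1 + 2 + 2 + 3 + 2 + 2 + 3 + 1 + 1 = 22.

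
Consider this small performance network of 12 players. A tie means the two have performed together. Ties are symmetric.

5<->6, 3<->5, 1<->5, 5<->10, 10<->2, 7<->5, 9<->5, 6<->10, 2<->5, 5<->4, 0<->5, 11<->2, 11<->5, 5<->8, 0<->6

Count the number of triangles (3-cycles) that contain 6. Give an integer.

6's neighbors: 0, 5, and 10.
Neighbor pairs that are themselves tied: 6–0–5; 6–5–10. Each forms one triangle with 6, for 2 in total.

2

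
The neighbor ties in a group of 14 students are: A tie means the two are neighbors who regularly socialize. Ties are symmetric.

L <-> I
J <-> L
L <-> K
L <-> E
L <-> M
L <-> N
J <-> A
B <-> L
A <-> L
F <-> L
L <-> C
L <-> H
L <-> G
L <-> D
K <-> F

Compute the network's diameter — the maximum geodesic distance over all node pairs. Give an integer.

2

Eccentricity of each node (its greatest distance to any other): A:2, B:2, C:2, D:2, E:2, F:2, G:2, H:2, I:2, J:2, K:2, L:1, M:2, N:2.
The maximum eccentricity is 2, realized for instance by the pair C–N via C – L – N. So the diameter is 2.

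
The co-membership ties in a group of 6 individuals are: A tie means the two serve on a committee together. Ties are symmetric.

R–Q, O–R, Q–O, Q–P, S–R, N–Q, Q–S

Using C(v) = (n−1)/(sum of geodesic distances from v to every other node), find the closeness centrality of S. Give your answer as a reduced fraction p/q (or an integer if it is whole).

5/8

Distances from S: N:2, O:2, P:2, Q:1, R:1. Sum = 8.
n = 6, so closeness = 5/8.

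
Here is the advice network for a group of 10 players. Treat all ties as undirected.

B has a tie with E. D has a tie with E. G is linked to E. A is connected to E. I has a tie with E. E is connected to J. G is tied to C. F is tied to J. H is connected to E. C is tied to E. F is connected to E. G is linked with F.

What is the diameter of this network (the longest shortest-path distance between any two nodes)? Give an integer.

Eccentricity of each node (its greatest distance to any other): A:2, B:2, C:2, D:2, E:1, F:2, G:2, H:2, I:2, J:2.
The maximum eccentricity is 2, realized for instance by the pair J–A via J – E – A. So the diameter is 2.

2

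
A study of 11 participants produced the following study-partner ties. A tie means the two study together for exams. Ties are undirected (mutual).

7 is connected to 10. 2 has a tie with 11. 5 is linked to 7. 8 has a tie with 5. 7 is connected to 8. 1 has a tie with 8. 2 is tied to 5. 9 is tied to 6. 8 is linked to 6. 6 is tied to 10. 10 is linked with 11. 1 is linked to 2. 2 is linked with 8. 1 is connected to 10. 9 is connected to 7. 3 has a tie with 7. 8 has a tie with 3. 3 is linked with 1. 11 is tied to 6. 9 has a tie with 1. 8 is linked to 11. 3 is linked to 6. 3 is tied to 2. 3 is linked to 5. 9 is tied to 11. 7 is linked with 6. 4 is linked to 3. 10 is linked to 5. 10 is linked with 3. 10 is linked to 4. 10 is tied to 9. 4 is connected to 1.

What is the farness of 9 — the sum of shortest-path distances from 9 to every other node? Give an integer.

15

Distances from 9: 1:1, 2:2, 3:2, 4:2, 5:2, 6:1, 7:1, 8:2, 10:1, 11:1.
Sum = 1 + 2 + 2 + 2 + 2 + 1 + 1 + 2 + 1 + 1 = 15.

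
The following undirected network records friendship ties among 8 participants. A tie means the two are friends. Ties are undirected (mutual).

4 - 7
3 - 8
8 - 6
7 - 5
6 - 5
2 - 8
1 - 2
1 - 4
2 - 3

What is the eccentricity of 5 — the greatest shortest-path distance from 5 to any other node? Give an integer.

Distances from 5: 1:3, 2:3, 3:3, 4:2, 6:1, 7:1, 8:2.
The largest is 3 (to 2, 3, and 1), so the eccentricity of 5 is 3.

3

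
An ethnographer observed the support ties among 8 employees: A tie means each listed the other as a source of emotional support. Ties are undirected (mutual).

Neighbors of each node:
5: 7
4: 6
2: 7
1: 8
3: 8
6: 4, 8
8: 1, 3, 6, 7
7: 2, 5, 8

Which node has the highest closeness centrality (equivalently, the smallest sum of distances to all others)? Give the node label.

8

Farness (sum of distances to all others) for each node — 1:16, 2:18, 3:16, 4:20, 5:18, 6:14, 7:12, 8:10.
The smallest farness is 10, for 8, so 8 has the highest closeness.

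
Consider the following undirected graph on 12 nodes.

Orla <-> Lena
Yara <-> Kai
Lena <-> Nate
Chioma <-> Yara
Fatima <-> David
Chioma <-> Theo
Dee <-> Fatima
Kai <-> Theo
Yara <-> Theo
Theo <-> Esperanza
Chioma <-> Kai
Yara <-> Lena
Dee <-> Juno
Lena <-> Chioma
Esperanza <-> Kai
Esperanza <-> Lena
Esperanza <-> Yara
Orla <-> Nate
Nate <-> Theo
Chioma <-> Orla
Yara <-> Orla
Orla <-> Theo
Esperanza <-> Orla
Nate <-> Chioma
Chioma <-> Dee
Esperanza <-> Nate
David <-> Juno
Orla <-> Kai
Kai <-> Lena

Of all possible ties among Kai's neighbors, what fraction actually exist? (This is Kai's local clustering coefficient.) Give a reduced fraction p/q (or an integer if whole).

Kai's neighbors: Chioma, Esperanza, Lena, Orla, Theo, and Yara (k = 6).
Possible neighbor pairs: C(6,2) = 15. Edges among them: Chioma–Lena, Chioma–Orla, Chioma–Theo, Chioma–Yara, Esperanza–Lena, Esperanza–Orla, Esperanza–Theo, Esperanza–Yara, Lena–Orla, Lena–Yara, Orla–Theo, Orla–Yara, Theo–Yara → e = 13.
Clustering(Kai) = 13/15.

13/15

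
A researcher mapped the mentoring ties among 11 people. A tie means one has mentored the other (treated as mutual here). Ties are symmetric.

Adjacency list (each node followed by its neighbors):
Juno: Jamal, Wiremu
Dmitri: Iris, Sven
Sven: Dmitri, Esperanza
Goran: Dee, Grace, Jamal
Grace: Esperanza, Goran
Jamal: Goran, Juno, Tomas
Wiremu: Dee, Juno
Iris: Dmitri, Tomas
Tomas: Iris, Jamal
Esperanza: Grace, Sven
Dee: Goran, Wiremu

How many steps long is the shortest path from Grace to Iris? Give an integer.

One shortest route is Grace – Esperanza – Sven – Dmitri – Iris, which uses 4 edges, and at distance 3 from Grace we only reach {Dmitri, Juno, Tomas, Wiremu}, which does not include Iris. So d(Grace,Iris) = 4.

4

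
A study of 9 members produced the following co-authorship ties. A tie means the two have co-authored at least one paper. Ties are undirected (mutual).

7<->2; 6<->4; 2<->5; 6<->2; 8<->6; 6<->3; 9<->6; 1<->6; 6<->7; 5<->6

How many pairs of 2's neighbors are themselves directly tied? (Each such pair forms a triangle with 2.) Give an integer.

2

2's neighbors: 5, 6, and 7.
Neighbor pairs that are themselves tied: 2–5–6; 2–6–7. Each forms one triangle with 2, for 2 in total.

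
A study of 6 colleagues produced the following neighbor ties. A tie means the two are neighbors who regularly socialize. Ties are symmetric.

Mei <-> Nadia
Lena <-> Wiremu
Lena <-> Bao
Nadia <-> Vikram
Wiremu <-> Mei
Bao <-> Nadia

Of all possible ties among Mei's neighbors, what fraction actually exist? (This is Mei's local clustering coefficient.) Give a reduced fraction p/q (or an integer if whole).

Mei's neighbors: Nadia and Wiremu (k = 2).
Possible neighbor pairs: C(2,2) = 1. Edges among them: none → e = 0.
Clustering(Mei) = 0/1.

0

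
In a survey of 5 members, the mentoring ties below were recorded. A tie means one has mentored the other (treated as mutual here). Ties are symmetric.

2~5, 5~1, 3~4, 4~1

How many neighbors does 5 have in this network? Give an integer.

5 is directly tied to 1 and 2. That is 2 neighbors, so the degree of 5 is 2.

2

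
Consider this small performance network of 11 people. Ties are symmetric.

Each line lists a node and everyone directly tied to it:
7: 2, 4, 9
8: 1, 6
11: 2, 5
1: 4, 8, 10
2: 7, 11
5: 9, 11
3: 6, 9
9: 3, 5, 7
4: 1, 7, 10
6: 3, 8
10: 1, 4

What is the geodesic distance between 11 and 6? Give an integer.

4

One shortest route is 11 – 5 – 9 – 3 – 6, which uses 4 edges, and at distance 3 from 11 we only reach {3, 4}, which does not include 6. So d(11,6) = 4.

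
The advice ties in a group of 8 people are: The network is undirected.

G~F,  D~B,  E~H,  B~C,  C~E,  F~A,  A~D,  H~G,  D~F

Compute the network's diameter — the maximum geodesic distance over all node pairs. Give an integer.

Eccentricity of each node (its greatest distance to any other): A:4, B:3, C:3, D:3, E:4, F:3, G:3, H:3.
The maximum eccentricity is 4, realized for instance by the pair A–E via A – F – G – H – E. So the diameter is 4.

4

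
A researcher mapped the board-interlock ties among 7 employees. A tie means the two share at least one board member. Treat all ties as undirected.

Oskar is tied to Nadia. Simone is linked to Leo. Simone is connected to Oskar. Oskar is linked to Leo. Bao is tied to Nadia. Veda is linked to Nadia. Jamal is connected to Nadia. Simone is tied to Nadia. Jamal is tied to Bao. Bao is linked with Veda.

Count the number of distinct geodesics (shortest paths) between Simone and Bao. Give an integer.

1

The shortest distance is 2, and the only length-2 path is Simone–Nadia–Bao. So there is exactly 1 shortest path.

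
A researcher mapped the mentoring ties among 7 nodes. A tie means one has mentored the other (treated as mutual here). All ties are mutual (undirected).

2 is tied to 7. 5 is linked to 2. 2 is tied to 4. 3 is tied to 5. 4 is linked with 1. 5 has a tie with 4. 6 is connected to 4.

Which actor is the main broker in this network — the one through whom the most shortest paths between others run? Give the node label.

4

Unnormalized betweenness of each node: 1:0, 2:5, 3:0, 4:9, 5:5, 6:0, 7:0.
4 has the largest value, 9, making it the main broker — the node through which the most shortest paths run.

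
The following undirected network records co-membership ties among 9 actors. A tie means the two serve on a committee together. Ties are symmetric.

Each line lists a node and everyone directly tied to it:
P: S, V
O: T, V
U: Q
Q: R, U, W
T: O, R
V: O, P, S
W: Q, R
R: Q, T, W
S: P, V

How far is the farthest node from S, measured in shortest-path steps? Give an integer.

Distances from S: O:2, P:1, Q:5, R:4, T:3, U:6, V:1, W:5.
The largest is 6 (to U), so the eccentricity of S is 6.

6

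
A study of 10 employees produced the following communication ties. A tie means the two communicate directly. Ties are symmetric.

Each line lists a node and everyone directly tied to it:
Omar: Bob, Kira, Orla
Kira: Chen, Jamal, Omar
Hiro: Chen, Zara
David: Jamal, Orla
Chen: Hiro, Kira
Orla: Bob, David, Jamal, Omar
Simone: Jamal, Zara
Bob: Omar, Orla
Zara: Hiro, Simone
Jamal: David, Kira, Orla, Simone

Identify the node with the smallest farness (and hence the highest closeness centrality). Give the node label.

Farness (sum of distances to all others) for each node — Bob:22, Chen:20, David:20, Hiro:24, Jamal:15, Kira:16, Omar:19, Orla:18, Simone:19, Zara:23.
The smallest farness is 15, for Jamal, so Jamal has the highest closeness.

Jamal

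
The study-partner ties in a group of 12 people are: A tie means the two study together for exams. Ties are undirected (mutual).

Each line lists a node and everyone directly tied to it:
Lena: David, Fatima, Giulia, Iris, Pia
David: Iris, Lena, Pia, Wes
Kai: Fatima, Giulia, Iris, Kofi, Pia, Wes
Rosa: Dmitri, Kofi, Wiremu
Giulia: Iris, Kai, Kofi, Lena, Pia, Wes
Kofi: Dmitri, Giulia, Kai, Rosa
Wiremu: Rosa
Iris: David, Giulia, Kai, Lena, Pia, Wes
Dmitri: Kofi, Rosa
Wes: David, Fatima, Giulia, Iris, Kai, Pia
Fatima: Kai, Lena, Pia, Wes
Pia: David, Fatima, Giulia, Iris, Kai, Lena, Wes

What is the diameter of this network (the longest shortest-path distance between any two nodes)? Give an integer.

Eccentricity of each node (its greatest distance to any other): David:5, Dmitri:4, Fatima:4, Giulia:3, Iris:4, Kai:3, Kofi:3, Lena:4, Pia:4, Rosa:4, Wes:4, Wiremu:5.
The maximum eccentricity is 5, realized for instance by the pair David–Wiremu via David – Iris – Giulia – Kofi – Rosa – Wiremu. So the diameter is 5.

5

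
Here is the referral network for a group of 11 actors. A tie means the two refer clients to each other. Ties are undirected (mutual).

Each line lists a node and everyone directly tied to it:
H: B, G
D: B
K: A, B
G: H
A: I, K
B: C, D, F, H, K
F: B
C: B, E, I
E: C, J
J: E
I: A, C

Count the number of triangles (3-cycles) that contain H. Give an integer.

0

H's neighbors are B and G, but none of them are tied to each other, so no triangle contains H.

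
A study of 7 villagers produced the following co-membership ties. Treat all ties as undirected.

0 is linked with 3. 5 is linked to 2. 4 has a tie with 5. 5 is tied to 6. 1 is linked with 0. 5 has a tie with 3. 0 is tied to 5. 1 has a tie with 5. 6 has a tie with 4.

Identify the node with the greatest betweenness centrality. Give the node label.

5

Unnormalized betweenness of each node: 0:1/2, 1:0, 2:0, 3:0, 4:0, 5:23/2, 6:0.
5 has the largest value, 23/2, making it the main broker — the node through which the most shortest paths run.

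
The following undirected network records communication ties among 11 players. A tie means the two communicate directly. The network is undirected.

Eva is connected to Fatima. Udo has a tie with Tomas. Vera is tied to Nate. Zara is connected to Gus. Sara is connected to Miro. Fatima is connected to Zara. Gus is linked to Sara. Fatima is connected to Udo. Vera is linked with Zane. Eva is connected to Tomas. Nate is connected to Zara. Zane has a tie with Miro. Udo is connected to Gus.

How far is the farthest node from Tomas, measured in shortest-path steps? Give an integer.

5

Distances from Tomas: Eva:1, Fatima:2, Gus:2, Miro:4, Nate:4, Sara:3, Udo:1, Vera:5, Zane:5, Zara:3.
The largest is 5 (to Vera and Zane), so the eccentricity of Tomas is 5.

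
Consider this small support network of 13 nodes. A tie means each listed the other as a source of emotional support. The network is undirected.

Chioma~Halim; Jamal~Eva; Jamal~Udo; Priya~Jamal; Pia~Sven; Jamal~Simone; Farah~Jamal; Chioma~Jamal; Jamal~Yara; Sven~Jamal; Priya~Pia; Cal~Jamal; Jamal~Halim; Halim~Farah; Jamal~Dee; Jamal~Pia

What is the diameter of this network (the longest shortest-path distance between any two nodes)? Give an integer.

2

Eccentricity of each node (its greatest distance to any other): Cal:2, Chioma:2, Dee:2, Eva:2, Farah:2, Halim:2, Jamal:1, Pia:2, Priya:2, Simone:2, Sven:2, Udo:2, Yara:2.
The maximum eccentricity is 2, realized for instance by the pair Eva–Halim via Eva – Jamal – Halim. So the diameter is 2.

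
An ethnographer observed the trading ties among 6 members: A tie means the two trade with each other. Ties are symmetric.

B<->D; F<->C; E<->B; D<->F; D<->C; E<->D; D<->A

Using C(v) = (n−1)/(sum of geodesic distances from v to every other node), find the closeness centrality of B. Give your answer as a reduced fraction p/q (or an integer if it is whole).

Distances from B: A:2, C:2, D:1, E:1, F:2. Sum = 8.
n = 6, so closeness = 5/8.

5/8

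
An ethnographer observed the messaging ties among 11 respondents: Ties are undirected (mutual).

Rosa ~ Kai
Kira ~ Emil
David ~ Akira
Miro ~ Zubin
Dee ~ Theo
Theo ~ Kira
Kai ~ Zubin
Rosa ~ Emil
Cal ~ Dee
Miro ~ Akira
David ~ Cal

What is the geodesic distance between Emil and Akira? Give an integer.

One shortest route is Emil – Rosa – Kai – Zubin – Miro – Akira, which uses 5 edges, and at distance 4 from Emil we only reach {Cal, Miro}, which does not include Akira. So d(Emil,Akira) = 5.

5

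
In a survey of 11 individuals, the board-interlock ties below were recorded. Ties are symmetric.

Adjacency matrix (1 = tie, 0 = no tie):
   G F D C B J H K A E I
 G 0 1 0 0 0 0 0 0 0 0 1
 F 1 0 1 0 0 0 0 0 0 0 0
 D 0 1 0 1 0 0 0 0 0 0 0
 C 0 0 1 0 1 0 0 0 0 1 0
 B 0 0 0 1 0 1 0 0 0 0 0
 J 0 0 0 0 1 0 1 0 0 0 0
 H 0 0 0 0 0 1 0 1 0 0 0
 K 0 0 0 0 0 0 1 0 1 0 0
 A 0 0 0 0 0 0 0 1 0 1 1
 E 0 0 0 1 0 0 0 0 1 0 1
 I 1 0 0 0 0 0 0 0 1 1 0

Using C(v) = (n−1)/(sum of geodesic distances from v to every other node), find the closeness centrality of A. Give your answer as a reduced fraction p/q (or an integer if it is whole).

Distances from A: B:3, C:2, D:3, E:1, F:3, G:2, H:2, I:1, J:3, K:1. Sum = 21.
n = 11, so closeness = 10/21.

10/21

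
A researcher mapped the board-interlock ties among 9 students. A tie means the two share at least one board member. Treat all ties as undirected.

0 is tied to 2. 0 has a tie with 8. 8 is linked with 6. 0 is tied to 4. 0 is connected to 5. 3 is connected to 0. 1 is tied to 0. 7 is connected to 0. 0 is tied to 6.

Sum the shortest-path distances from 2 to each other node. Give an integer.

Distances from 2: 0:1, 1:2, 3:2, 4:2, 5:2, 6:2, 7:2, 8:2.
Sum = 1 + 2 + 2 + 2 + 2 + 2 + 2 + 2 = 15.

15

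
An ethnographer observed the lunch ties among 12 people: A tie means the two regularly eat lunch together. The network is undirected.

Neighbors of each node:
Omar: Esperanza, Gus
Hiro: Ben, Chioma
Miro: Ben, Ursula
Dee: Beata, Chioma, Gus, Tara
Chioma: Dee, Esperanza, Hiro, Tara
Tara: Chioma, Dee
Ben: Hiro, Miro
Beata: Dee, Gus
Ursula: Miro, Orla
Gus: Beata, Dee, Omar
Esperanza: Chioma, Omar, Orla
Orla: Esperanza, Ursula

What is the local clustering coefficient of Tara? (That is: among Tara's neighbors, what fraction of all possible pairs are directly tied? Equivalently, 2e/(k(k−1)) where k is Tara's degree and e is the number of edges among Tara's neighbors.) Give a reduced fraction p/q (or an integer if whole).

1

Tara's neighbors: Chioma and Dee (k = 2).
Possible neighbor pairs: C(2,2) = 1. Edges among them: Chioma–Dee → e = 1.
Clustering(Tara) = 1/1.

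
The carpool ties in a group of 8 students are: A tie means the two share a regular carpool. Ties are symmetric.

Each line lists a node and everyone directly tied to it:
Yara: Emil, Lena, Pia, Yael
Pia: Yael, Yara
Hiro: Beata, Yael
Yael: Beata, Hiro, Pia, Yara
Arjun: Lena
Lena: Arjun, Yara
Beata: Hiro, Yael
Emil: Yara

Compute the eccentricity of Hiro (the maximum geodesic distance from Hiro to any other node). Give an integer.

4

Distances from Hiro: Arjun:4, Beata:1, Emil:3, Lena:3, Pia:2, Yael:1, Yara:2.
The largest is 4 (to Arjun), so the eccentricity of Hiro is 4.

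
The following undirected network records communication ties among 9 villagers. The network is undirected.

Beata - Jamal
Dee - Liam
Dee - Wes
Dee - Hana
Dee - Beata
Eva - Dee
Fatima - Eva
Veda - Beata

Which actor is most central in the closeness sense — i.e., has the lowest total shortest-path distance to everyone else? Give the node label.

Farness (sum of distances to all others) for each node — Beata:14, Dee:11, Eva:16, Fatima:23, Hana:18, Jamal:21, Liam:18, Veda:21, Wes:18.
The smallest farness is 11, for Dee, so Dee has the highest closeness.

Dee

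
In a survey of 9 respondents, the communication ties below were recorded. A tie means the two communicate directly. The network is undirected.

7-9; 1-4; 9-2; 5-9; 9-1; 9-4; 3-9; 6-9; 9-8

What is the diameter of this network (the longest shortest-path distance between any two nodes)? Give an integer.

Eccentricity of each node (its greatest distance to any other): 1:2, 2:2, 3:2, 4:2, 5:2, 6:2, 7:2, 8:2, 9:1.
The maximum eccentricity is 2, realized for instance by the pair 6–7 via 6 – 9 – 7. So the diameter is 2.

2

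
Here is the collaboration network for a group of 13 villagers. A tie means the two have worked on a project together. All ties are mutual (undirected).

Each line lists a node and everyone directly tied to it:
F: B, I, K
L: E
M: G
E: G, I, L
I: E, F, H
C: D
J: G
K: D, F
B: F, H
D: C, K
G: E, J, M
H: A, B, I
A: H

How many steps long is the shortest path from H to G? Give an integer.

3

One shortest route is H – I – E – G, which uses 3 edges, and at distance 2 from H we only reach {E, F}, which does not include G. So d(H,G) = 3.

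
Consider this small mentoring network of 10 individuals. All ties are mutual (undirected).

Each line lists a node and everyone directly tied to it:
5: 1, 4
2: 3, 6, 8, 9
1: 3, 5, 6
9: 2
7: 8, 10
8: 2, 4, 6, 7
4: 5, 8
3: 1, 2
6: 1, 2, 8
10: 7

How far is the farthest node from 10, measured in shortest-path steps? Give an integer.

Distances from 10: 1:4, 2:3, 3:4, 4:3, 5:4, 6:3, 7:1, 8:2, 9:4.
The largest is 4 (to 1, 9, 3, and 5), so the eccentricity of 10 is 4.

4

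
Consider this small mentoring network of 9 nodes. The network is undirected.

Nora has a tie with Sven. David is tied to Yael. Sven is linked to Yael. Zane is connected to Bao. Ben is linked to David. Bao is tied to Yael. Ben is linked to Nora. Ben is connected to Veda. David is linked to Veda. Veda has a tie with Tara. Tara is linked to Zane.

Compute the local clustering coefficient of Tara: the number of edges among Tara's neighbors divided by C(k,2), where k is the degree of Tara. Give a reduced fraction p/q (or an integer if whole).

Tara's neighbors: Veda and Zane (k = 2).
Possible neighbor pairs: C(2,2) = 1. Edges among them: none → e = 0.
Clustering(Tara) = 0/1.

0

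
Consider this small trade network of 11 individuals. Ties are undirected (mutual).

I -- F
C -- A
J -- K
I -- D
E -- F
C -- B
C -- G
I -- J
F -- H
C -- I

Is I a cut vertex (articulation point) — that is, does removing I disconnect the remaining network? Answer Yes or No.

Yes

Removing I leaves {A, B, C, and G} with no path to {D}, so the network splits into 4 components. I is a cut vertex.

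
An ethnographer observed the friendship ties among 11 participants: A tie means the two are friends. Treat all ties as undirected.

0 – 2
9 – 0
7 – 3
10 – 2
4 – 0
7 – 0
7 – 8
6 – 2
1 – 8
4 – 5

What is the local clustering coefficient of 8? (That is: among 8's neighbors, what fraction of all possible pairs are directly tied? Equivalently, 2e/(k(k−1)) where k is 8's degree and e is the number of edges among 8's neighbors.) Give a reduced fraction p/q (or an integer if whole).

0

8's neighbors: 1 and 7 (k = 2).
Possible neighbor pairs: C(2,2) = 1. Edges among them: none → e = 0.
Clustering(8) = 0/1.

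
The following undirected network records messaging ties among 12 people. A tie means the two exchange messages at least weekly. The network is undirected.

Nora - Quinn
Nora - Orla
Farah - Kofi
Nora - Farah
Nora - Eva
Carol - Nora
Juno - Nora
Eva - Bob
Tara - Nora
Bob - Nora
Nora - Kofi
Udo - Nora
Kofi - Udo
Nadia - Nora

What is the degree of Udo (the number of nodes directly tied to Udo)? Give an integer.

2

Udo is directly tied to Kofi and Nora. That is 2 neighbors, so the degree of Udo is 2.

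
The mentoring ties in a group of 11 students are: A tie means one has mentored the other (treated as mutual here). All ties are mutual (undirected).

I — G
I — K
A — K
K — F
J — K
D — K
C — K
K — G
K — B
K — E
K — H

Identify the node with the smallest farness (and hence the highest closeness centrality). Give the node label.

K

Farness (sum of distances to all others) for each node — A:19, B:19, C:19, D:19, E:19, F:19, G:18, H:19, I:18, J:19, K:10.
The smallest farness is 10, for K, so K has the highest closeness.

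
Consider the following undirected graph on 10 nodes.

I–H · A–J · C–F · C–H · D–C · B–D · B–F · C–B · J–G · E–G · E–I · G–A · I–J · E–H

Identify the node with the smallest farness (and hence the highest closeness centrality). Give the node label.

H

Farness (sum of distances to all others) for each node — A:28, B:24, C:18, D:25, E:18, F:25, G:22, H:16, I:18, J:22.
The smallest farness is 16, for H, so H has the highest closeness.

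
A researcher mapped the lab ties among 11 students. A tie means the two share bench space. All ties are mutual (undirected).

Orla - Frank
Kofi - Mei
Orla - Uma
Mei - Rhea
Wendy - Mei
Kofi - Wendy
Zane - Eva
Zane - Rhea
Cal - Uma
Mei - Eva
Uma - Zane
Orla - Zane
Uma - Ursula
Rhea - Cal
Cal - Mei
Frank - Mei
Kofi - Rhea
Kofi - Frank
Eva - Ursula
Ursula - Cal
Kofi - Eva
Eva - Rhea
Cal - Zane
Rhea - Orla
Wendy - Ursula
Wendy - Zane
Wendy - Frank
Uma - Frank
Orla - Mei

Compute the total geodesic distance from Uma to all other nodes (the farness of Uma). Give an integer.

Distances from Uma: Cal:1, Eva:2, Frank:1, Kofi:2, Mei:2, Orla:1, Rhea:2, Ursula:1, Wendy:2, Zane:1.
Sum = 1 + 2 + 1 + 2 + 2 + 1 + 2 + 1 + 2 + 1 = 15.

15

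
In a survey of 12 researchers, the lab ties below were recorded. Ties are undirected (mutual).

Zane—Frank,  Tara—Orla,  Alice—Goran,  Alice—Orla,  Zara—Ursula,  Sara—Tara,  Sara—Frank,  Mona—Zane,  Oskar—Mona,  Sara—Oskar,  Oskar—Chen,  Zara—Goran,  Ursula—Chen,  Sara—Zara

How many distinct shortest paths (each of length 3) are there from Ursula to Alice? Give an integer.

1

The shortest distance is 3, and the only length-3 path is Ursula–Zara–Goran–Alice. So there is exactly 1 shortest path.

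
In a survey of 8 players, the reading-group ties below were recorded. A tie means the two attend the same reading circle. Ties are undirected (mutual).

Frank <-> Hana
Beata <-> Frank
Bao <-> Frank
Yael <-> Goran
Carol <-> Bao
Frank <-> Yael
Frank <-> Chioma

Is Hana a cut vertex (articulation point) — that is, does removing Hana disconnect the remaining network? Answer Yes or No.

Even without Hana, every remaining node can still reach every other (the residual graph is connected), so Hana is not a cut vertex.

No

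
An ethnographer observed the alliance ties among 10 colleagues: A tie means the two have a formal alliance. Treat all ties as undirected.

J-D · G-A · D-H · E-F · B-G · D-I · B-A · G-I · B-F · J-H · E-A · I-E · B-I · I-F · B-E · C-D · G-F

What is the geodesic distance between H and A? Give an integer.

4

One shortest route is H – D – I – B – A, which uses 4 edges, and at distance 3 from H we only reach {B, E, F, G}, which does not include A. So d(H,A) = 4.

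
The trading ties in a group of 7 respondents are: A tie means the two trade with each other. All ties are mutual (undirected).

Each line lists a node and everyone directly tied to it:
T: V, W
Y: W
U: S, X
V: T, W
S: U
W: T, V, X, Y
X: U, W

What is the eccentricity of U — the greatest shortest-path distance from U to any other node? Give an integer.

Distances from U: S:1, T:3, V:3, W:2, X:1, Y:3.
The largest is 3 (to T, V, and Y), so the eccentricity of U is 3.

3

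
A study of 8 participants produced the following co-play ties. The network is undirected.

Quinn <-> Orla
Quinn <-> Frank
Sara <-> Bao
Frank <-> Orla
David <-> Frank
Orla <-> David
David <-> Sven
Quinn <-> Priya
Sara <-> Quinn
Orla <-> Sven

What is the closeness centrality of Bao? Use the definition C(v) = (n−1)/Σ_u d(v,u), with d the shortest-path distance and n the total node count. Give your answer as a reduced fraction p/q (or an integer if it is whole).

Distances from Bao: David:4, Frank:3, Orla:3, Priya:3, Quinn:2, Sara:1, Sven:4. Sum = 20.
n = 8, so closeness = 7/20.

7/20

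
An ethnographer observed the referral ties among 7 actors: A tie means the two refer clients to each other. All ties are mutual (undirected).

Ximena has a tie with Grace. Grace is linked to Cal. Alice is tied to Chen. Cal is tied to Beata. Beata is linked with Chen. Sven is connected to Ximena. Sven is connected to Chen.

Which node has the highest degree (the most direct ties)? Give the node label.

Degrees — Alice:1, Beata:2, Cal:2, Chen:3, Grace:2, Sven:2, Ximena:2.
The maximum is 3, attained only by Chen.

Chen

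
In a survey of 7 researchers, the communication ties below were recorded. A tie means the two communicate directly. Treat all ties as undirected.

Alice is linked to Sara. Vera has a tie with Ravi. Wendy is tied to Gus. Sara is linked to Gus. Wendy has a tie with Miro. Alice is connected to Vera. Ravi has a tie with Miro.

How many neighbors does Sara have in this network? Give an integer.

Sara is directly tied to Alice and Gus. That is 2 neighbors, so the degree of Sara is 2.

2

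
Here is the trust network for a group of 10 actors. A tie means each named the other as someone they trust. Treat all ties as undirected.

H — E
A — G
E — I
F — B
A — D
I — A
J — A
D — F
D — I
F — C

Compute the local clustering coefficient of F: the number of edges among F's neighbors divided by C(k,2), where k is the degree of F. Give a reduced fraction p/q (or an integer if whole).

0

F's neighbors: B, C, and D (k = 3).
Possible neighbor pairs: C(3,2) = 3. Edges among them: none → e = 0.
Clustering(F) = 0/3 = 0.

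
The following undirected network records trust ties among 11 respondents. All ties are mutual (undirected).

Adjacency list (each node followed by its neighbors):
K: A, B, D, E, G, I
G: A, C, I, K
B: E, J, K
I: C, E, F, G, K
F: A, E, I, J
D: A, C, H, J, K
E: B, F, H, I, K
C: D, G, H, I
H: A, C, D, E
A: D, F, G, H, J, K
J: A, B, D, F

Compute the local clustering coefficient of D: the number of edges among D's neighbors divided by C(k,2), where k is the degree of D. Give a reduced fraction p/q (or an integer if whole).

D's neighbors: A, C, H, J, and K (k = 5).
Possible neighbor pairs: C(5,2) = 10. Edges among them: A–H, A–J, A–K, C–H → e = 4.
Clustering(D) = 4/10 = 2/5.

2/5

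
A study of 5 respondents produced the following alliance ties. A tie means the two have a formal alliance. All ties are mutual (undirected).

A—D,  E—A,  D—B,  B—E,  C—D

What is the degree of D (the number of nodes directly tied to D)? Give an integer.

3

D is directly tied to A, B, and C. That is 3 neighbors, so the degree of D is 3.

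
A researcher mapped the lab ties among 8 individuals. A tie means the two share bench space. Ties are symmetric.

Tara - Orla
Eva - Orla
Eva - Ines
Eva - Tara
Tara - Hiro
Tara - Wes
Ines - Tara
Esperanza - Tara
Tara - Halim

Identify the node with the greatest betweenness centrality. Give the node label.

Tara

Unnormalized betweenness of each node: Esperanza:0, Eva:1/2, Halim:0, Hiro:0, Ines:0, Orla:0, Tara:37/2, Wes:0.
Tara has the largest value, 37/2, making it the main broker — the node through which the most shortest paths run.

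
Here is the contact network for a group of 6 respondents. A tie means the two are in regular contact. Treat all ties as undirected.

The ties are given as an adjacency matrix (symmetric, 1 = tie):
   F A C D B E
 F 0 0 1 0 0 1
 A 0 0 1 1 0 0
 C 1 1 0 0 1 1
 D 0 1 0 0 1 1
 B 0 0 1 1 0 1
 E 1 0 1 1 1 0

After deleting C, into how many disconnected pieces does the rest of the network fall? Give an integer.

1

C's neighbors (A, B, E, and F) remain reachable from one another through other ties, so the rest of the network stays in one piece.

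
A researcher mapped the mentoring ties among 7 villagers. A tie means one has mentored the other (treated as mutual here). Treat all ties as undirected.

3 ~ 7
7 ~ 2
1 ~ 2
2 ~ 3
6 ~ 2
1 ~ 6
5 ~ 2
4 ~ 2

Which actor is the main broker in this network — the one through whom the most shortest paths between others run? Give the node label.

2

Unnormalized betweenness of each node: 1:0, 2:13, 3:0, 4:0, 5:0, 6:0, 7:0.
2 has the largest value, 13, making it the main broker — the node through which the most shortest paths run.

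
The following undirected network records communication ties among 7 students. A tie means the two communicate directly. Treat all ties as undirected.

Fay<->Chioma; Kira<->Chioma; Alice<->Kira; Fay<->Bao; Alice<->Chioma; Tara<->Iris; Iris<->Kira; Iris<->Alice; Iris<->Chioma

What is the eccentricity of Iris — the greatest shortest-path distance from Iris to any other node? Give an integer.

Distances from Iris: Alice:1, Bao:3, Chioma:1, Fay:2, Kira:1, Tara:1.
The largest is 3 (to Bao), so the eccentricity of Iris is 3.

3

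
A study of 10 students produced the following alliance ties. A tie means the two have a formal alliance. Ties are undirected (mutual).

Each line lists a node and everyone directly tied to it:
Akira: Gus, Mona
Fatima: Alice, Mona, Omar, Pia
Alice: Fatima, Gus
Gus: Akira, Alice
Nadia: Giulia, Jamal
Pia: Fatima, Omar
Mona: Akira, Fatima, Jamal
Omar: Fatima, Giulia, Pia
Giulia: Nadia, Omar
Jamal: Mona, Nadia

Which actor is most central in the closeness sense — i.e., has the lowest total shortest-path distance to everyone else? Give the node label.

Farness (sum of distances to all others) for each node — Akira:21, Alice:20, Fatima:15, Giulia:22, Gus:23, Jamal:20, Mona:16, Nadia:23, Omar:18, Pia:20.
The smallest farness is 15, for Fatima, so Fatima has the highest closeness.

Fatima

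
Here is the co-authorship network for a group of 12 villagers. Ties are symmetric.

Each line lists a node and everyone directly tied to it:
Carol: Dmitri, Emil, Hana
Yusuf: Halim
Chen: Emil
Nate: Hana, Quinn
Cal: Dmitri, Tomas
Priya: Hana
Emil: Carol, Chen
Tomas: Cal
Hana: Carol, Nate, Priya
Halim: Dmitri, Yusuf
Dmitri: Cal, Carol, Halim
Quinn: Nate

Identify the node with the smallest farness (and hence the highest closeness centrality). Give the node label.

Farness (sum of distances to all others) for each node — Cal:32, Carol:22, Chen:40, Dmitri:24, Emil:30, Halim:32, Hana:26, Nate:34, Priya:36, Quinn:44, Tomas:42, Yusuf:42.
The smallest farness is 22, for Carol, so Carol has the highest closeness.

Carol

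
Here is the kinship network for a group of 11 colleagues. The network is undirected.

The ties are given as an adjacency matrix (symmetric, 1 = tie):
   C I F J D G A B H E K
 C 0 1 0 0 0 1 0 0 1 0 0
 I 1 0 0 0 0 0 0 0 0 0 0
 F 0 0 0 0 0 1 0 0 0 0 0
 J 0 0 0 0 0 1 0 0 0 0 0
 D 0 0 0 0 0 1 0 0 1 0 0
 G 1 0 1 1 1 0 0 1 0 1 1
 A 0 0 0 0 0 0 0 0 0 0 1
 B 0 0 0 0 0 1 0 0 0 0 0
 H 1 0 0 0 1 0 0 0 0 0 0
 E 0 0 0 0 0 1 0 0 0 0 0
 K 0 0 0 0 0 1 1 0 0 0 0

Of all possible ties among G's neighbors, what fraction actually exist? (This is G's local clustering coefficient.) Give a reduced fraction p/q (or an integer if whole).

G's neighbors: B, C, D, E, F, J, and K (k = 7).
Possible neighbor pairs: C(7,2) = 21. Edges among them: none → e = 0.
Clustering(G) = 0/21 = 0.

0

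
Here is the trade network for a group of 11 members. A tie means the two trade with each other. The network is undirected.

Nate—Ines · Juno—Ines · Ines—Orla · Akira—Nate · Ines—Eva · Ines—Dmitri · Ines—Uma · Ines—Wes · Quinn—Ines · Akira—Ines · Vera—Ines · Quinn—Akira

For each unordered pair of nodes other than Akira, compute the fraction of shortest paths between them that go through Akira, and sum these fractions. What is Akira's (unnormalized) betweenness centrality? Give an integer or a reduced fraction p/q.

Pairs whose geodesics pass through Akira — Quinn–Nate: 1/2.
All other pairs contribute 0.
Summing the contributions gives betweenness(Akira) = 1/2.

1/2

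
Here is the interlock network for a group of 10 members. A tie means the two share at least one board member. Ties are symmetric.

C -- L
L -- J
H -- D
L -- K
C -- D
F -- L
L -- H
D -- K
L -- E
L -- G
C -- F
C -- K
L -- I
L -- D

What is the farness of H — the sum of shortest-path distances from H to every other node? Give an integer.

Distances from H: C:2, D:1, E:2, F:2, G:2, I:2, J:2, K:2, L:1.
Sum = 2 + 1 + 2 + 2 + 2 + 2 + 2 + 2 + 1 = 16.

16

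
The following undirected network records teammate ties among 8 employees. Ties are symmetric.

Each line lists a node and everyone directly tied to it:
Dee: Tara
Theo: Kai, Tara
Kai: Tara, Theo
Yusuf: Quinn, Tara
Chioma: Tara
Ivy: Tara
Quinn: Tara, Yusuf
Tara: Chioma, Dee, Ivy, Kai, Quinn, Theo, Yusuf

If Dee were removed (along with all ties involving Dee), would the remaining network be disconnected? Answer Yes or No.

Even without Dee, every remaining node can still reach every other (the residual graph is connected), so Dee is not a cut vertex.

No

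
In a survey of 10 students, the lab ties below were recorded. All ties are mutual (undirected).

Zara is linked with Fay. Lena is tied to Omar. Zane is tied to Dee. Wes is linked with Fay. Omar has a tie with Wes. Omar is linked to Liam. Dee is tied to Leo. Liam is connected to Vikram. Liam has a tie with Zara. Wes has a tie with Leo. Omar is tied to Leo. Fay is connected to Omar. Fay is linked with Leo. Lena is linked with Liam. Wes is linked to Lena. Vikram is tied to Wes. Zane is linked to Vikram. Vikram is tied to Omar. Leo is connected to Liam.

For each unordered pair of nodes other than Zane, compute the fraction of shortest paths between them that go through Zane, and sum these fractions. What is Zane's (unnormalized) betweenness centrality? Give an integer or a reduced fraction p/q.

Pairs whose geodesics pass through Zane — Dee–Vikram: 1.
All other pairs contribute 0.
Summing the contributions gives betweenness(Zane) = 1.

1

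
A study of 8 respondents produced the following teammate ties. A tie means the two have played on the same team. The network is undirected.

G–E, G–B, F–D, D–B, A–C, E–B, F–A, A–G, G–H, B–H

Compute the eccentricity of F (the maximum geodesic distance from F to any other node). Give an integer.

Distances from F: A:1, B:2, C:2, D:1, E:3, G:2, H:3.
The largest is 3 (to H and E), so the eccentricity of F is 3.

3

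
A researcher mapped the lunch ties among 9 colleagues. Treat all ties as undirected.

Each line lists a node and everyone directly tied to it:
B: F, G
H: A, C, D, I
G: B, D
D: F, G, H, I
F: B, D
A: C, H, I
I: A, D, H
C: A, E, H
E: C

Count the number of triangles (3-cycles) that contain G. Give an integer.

G's neighbors are B and D, but none of them are tied to each other, so no triangle contains G.

0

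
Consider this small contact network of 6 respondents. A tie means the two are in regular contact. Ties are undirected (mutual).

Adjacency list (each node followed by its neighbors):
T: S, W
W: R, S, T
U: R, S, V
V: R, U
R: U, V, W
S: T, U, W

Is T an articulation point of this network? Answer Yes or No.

No

Even without T, every remaining node can still reach every other (the residual graph is connected), so T is not a cut vertex.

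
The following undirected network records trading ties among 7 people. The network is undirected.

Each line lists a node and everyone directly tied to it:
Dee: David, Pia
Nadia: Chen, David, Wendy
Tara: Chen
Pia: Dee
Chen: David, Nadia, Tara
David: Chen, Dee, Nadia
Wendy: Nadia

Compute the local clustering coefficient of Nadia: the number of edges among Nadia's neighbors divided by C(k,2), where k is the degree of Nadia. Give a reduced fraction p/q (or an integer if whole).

1/3

Nadia's neighbors: Chen, David, and Wendy (k = 3).
Possible neighbor pairs: C(3,2) = 3. Edges among them: Chen–David → e = 1.
Clustering(Nadia) = 1/3.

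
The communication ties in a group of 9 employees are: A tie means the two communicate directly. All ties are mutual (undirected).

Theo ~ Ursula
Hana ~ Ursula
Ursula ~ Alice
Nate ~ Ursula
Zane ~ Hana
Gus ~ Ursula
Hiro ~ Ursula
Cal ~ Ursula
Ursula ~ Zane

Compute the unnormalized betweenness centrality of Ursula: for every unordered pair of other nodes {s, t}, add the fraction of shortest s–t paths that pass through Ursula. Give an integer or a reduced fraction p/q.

27

Pairs whose geodesics pass through Ursula — Theo–Alice: 1; Theo–Hana: 1; Theo–Gus: 1; Theo–Cal: 1; Theo–Nate: 1; Theo–Zane: 1; Theo–Hiro: 1; Alice–Hana: 1; Alice–Gus: 1; Alice–Cal: 1; Alice–Nate: 1; Alice–Zane: 1; Alice–Hiro: 1; Hana–Gus: 1 … (+13 more pairs).
All other pairs contribute 0.
Summing the contributions gives betweenness(Ursula) = 27.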